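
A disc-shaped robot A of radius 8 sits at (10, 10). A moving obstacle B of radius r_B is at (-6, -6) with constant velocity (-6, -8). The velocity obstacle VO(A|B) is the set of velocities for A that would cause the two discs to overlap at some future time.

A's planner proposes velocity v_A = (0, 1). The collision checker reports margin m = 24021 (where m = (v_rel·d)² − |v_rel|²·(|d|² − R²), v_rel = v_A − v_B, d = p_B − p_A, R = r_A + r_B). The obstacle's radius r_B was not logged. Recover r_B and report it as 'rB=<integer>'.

m = 24021
d = (-16, -16);  v_rel = (6, 9),  |v_rel|² = 117
v_rel×d = (6)·(-16) − (9)·(-16) = 48
since m = R²·117 − 48²:  R² = (2304 + 24021) / 117 = 225
R = √225 = 15  ⇒  r_B = 15 − 8 = 7

rB=7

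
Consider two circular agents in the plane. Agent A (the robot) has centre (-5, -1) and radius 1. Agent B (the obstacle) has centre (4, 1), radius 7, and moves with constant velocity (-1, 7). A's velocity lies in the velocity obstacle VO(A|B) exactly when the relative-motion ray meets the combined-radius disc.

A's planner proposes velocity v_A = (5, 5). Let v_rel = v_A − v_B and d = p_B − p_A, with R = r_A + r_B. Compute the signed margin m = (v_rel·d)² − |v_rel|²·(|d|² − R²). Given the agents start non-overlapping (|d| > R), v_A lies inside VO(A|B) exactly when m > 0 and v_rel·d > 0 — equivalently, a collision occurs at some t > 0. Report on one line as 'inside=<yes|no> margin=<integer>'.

d = (9, 2),  |d|² = 85;  R = 1+7 = 8,  c = 85−8² = 21
v_rel = (6, -2),  |v_rel|² = 40;  v_rel·d = (6)·(9) + (-2)·(2) = 50
40·t² − 100·t + 21 = 0  ⇒  m = 50² − 40·21 = 1660
m = 1660 > 0,  v_rel·d = 50 > 0  ⇒  inside

inside=yes margin=1660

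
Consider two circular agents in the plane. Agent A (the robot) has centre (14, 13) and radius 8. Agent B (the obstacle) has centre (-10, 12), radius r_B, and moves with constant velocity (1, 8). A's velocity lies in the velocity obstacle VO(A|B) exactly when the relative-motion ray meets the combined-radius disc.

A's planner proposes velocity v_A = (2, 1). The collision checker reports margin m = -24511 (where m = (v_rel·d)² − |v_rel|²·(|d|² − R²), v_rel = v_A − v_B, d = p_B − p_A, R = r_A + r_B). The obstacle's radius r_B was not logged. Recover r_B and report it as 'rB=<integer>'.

m = -24511
d = (-24, -1);  v_rel = (1, -7),  |v_rel|² = 50
v_rel×d = (1)·(-1) − (-7)·(-24) = -169
since m = R²·50 − (-169)²:  R² = (28561 + -24511) / 50 = 81
R = √81 = 9  ⇒  r_B = 9 − 8 = 1

rB=1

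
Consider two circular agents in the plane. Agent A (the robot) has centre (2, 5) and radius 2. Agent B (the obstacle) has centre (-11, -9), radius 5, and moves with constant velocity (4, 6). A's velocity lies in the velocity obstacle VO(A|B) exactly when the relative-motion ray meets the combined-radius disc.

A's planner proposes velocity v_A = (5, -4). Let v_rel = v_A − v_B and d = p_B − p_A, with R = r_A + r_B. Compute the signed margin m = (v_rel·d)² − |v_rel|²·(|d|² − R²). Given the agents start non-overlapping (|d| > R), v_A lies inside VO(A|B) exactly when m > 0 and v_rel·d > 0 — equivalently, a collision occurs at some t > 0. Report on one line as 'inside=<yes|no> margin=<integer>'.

d = (-13, -14),  |d|² = 365;  R = 2+5 = 7,  c = 365−7² = 316
v_rel = (1, -10),  |v_rel|² = 101;  v_rel·d = (1)·(-13) + (-10)·(-14) = 127
101·t² − 254·t + 316 = 0  ⇒  m = 127² − 101·316 = -15787
m = -15787 < 0,  v_rel·d = 127 > 0  ⇒  outside

inside=no margin=-15787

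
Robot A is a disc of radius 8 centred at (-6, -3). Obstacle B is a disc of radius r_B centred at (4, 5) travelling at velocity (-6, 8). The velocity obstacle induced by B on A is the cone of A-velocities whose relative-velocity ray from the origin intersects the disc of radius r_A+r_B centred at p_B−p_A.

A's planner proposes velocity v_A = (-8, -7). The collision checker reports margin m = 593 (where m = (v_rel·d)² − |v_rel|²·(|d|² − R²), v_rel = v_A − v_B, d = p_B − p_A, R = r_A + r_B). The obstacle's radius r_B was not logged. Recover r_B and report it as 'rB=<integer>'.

m = 593
d = (10, 8);  v_rel = (-2, -15),  |v_rel|² = 229
v_rel×d = (-2)·(8) − (-15)·(10) = 134
since m = R²·229 − 134²:  R² = (17956 + 593) / 229 = 81
R = √81 = 9  ⇒  r_B = 9 − 8 = 1

rB=1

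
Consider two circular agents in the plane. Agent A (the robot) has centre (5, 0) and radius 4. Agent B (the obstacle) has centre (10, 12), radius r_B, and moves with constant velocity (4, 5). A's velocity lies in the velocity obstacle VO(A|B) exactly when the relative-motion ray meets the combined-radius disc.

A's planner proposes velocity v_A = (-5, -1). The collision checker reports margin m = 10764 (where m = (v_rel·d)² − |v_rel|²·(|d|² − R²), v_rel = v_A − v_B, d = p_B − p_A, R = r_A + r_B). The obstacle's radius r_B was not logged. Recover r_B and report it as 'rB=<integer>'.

m = 10764
d = (5, 12);  v_rel = (-9, -6),  |v_rel|² = 117
v_rel×d = (-9)·(12) − (-6)·(5) = -78
since m = R²·117 − (-78)²:  R² = (6084 + 10764) / 117 = 144
R = √144 = 12  ⇒  r_B = 12 − 4 = 8

rB=8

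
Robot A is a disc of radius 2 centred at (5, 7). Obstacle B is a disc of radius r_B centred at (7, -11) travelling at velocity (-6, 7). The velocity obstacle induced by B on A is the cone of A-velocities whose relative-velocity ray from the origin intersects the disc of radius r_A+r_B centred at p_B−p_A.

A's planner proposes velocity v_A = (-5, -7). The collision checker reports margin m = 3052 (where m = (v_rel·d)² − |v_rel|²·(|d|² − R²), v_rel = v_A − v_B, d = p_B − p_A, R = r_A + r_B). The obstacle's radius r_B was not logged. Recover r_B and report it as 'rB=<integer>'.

m = 3052
d = (2, -18);  v_rel = (1, -14),  |v_rel|² = 197
v_rel×d = (1)·(-18) − (-14)·(2) = 10
since m = R²·197 − 10²:  R² = (100 + 3052) / 197 = 16
R = √16 = 4  ⇒  r_B = 4 − 2 = 2

rB=2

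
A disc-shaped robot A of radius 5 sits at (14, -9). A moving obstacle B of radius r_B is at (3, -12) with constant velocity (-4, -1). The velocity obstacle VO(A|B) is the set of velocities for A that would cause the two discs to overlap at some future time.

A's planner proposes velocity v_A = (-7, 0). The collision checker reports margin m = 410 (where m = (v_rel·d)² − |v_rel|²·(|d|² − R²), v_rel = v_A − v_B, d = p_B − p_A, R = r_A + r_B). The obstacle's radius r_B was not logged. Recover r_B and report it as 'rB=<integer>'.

m = 410
d = (-11, -3);  v_rel = (-3, 1),  |v_rel|² = 10
v_rel×d = (-3)·(-3) − (1)·(-11) = 20
since m = R²·10 − 20²:  R² = (400 + 410) / 10 = 81
R = √81 = 9  ⇒  r_B = 9 − 5 = 4

rB=4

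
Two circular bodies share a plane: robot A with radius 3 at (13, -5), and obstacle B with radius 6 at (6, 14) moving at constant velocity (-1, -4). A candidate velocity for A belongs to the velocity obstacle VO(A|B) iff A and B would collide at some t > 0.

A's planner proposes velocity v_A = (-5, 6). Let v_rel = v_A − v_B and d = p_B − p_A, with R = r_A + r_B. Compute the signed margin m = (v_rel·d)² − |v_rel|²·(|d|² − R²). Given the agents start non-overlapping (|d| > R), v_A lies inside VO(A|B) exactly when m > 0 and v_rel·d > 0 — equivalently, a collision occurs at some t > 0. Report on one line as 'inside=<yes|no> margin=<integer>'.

d = (-7, 19),  |d|² = 410;  R = 3+6 = 9,  c = 410−9² = 329
v_rel = (-4, 10),  |v_rel|² = 116;  v_rel·d = (-4)·(-7) + (10)·(19) = 218
116·t² − 436·t + 329 = 0  ⇒  m = 218² − 116·329 = 9360
m = 9360 > 0,  v_rel·d = 218 > 0  ⇒  inside

inside=yes margin=9360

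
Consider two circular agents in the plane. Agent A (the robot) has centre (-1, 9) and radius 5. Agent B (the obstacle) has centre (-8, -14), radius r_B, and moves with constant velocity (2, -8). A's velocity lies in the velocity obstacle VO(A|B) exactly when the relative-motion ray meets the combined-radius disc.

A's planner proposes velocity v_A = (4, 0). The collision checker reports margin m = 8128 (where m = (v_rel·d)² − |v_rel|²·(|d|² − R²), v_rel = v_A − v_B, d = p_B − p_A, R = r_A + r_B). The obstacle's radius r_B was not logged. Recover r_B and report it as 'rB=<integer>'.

m = 8128
d = (-7, -23);  v_rel = (2, 8),  |v_rel|² = 68
v_rel×d = (2)·(-23) − (8)·(-7) = 10
since m = R²·68 − 10²:  R² = (100 + 8128) / 68 = 121
R = √121 = 11  ⇒  r_B = 11 − 5 = 6

rB=6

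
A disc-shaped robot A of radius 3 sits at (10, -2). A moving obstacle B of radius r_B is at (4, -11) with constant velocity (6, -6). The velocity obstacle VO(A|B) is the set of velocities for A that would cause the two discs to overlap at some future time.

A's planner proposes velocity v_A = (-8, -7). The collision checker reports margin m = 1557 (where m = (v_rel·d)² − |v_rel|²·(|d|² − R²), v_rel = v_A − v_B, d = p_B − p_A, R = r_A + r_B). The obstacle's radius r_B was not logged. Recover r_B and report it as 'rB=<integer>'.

m = 1557
d = (-6, -9);  v_rel = (-14, -1),  |v_rel|² = 197
v_rel×d = (-14)·(-9) − (-1)·(-6) = 120
since m = R²·197 − 120²:  R² = (14400 + 1557) / 197 = 81
R = √81 = 9  ⇒  r_B = 9 − 3 = 6

rB=6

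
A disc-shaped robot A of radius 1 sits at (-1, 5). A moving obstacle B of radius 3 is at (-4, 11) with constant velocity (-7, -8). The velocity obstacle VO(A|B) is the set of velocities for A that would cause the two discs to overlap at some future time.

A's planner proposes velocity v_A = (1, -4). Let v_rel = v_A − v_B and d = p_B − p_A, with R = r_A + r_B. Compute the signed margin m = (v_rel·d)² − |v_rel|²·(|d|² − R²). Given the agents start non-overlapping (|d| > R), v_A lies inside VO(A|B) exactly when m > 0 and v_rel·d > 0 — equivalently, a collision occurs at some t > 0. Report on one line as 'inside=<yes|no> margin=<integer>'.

d = (-3, 6),  |d|² = 45;  R = 1+3 = 4,  c = 45−4² = 29
v_rel = (8, 4),  |v_rel|² = 80;  v_rel·d = (8)·(-3) + (4)·(6) = 0
80·t² − 0·t + 29 = 0  ⇒  m = 0² − 80·29 = -2320
m = -2320 < 0,  v_rel·d = 0 = 0  ⇒  outside

inside=no margin=-2320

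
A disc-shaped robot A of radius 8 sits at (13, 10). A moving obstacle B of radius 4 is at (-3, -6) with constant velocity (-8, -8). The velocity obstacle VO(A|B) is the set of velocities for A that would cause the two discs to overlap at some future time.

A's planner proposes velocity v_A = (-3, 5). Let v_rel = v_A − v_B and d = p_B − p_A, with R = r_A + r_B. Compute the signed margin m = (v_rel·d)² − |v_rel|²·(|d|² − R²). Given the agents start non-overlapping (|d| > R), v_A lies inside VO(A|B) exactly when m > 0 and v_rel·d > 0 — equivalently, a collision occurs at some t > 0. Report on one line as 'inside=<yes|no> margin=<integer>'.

d = (-16, -16),  |d|² = 512;  R = 8+4 = 12,  c = 512−12² = 368
v_rel = (5, 13),  |v_rel|² = 194;  v_rel·d = (5)·(-16) + (13)·(-16) = -288
194·t² + 576·t + 368 = 0  ⇒  m = (-288)² − 194·368 = 11552
m = 11552 > 0,  v_rel·d = -288 < 0  ⇒  outside

inside=no margin=11552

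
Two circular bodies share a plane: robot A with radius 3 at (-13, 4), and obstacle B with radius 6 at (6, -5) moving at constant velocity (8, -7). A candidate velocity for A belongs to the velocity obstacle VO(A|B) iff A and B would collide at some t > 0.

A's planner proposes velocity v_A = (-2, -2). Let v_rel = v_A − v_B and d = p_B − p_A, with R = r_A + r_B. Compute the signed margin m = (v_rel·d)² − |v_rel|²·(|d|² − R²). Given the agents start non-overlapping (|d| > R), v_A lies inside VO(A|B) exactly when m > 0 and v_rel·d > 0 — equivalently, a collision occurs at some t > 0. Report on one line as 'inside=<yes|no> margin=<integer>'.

d = (19, -9),  |d|² = 442;  R = 3+6 = 9,  c = 442−9² = 361
v_rel = (-10, 5),  |v_rel|² = 125;  v_rel·d = (-10)·(19) + (5)·(-9) = -235
125·t² + 470·t + 361 = 0  ⇒  m = (-235)² − 125·361 = 10100
m = 10100 > 0,  v_rel·d = -235 < 0  ⇒  outside

inside=no margin=10100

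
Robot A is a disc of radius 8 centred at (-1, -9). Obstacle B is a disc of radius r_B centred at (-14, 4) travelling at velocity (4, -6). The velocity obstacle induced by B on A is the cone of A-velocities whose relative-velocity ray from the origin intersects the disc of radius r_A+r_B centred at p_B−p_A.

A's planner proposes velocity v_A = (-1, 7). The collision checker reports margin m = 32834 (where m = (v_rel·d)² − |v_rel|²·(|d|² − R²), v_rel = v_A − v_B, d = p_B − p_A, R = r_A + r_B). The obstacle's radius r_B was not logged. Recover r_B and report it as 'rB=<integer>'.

m = 32834
d = (-13, 13);  v_rel = (-5, 13),  |v_rel|² = 194
v_rel×d = (-5)·(13) − (13)·(-13) = 104
since m = R²·194 − 104²:  R² = (10816 + 32834) / 194 = 225
R = √225 = 15  ⇒  r_B = 15 − 8 = 7

rB=7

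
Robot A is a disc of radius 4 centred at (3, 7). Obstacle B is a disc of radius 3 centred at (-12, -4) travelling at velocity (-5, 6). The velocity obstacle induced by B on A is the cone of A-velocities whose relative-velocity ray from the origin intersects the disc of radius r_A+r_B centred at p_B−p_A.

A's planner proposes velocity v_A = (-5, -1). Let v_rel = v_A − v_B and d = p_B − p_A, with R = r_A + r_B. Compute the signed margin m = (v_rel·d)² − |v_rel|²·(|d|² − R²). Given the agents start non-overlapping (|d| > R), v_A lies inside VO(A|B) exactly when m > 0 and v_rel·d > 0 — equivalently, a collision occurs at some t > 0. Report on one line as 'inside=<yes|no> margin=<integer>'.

d = (-15, -11),  |d|² = 346;  R = 4+3 = 7,  c = 346−7² = 297
v_rel = (0, -7),  |v_rel|² = 49;  v_rel·d = (0)·(-15) + (-7)·(-11) = 77
49·t² − 154·t + 297 = 0  ⇒  m = 77² − 49·297 = -8624
m = -8624 < 0,  v_rel·d = 77 > 0  ⇒  outside

inside=no margin=-8624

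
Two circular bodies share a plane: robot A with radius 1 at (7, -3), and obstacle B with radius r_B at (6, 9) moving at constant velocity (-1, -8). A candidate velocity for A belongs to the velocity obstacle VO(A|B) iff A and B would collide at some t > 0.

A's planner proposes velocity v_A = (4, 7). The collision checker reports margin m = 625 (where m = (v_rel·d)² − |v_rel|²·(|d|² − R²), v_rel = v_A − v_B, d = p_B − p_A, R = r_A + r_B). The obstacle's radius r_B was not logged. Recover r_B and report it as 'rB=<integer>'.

m = 625
d = (-1, 12);  v_rel = (5, 15),  |v_rel|² = 250
v_rel×d = (5)·(12) − (15)·(-1) = 75
since m = R²·250 − 75²:  R² = (5625 + 625) / 250 = 25
R = √25 = 5  ⇒  r_B = 5 − 1 = 4

rB=4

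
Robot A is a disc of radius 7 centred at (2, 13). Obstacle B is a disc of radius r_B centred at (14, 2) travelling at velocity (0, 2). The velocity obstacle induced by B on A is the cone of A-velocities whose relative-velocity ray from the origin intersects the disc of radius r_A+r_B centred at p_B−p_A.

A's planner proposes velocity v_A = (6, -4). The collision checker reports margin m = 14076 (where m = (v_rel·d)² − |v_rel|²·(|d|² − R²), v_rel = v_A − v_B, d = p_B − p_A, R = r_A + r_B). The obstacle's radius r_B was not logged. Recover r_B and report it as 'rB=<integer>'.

m = 14076
d = (12, -11);  v_rel = (6, -6),  |v_rel|² = 72
v_rel×d = (6)·(-11) − (-6)·(12) = 6
since m = R²·72 − 6²:  R² = (36 + 14076) / 72 = 196
R = √196 = 14  ⇒  r_B = 14 − 7 = 7

rB=7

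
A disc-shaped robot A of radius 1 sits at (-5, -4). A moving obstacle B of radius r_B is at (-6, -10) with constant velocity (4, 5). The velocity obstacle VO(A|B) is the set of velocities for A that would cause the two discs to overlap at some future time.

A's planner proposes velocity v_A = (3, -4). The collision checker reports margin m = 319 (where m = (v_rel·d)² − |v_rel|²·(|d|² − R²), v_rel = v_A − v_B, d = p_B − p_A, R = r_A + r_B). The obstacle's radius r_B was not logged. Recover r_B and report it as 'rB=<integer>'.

m = 319
d = (-1, -6);  v_rel = (-1, -9),  |v_rel|² = 82
v_rel×d = (-1)·(-6) − (-9)·(-1) = -3
since m = R²·82 − (-3)²:  R² = (9 + 319) / 82 = 4
R = √4 = 2  ⇒  r_B = 2 − 1 = 1

rB=1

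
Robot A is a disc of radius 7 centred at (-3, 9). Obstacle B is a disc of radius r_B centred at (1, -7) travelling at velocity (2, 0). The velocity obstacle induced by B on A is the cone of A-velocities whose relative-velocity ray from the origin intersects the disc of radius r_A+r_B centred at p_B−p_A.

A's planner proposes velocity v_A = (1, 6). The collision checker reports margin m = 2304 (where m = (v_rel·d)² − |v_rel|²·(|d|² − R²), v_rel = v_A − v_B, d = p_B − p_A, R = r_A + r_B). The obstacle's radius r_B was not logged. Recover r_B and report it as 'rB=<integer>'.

m = 2304
d = (4, -16);  v_rel = (-1, 6),  |v_rel|² = 37
v_rel×d = (-1)·(-16) − (6)·(4) = -8
since m = R²·37 − (-8)²:  R² = (64 + 2304) / 37 = 64
R = √64 = 8  ⇒  r_B = 8 − 7 = 1

rB=1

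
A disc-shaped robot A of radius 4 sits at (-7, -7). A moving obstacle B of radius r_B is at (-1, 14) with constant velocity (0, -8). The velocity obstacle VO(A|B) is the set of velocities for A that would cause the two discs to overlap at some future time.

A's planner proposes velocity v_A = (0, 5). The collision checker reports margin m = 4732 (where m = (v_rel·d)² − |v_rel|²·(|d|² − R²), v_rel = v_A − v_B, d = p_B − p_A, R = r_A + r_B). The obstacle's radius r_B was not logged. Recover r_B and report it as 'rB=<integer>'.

m = 4732
d = (6, 21);  v_rel = (0, 13),  |v_rel|² = 169
v_rel×d = (0)·(21) − (13)·(6) = -78
since m = R²·169 − (-78)²:  R² = (6084 + 4732) / 169 = 64
R = √64 = 8  ⇒  r_B = 8 − 4 = 4

rB=4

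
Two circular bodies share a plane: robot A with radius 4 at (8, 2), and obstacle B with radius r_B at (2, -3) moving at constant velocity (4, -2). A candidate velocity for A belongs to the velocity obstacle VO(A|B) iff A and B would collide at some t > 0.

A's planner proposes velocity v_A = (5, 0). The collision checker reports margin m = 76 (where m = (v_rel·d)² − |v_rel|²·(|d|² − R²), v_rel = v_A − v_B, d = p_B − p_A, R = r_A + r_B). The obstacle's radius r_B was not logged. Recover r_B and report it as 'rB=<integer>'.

m = 76
d = (-6, -5);  v_rel = (1, 2),  |v_rel|² = 5
v_rel×d = (1)·(-5) − (2)·(-6) = 7
since m = R²·5 − 7²:  R² = (49 + 76) / 5 = 25
R = √25 = 5  ⇒  r_B = 5 − 4 = 1

rB=1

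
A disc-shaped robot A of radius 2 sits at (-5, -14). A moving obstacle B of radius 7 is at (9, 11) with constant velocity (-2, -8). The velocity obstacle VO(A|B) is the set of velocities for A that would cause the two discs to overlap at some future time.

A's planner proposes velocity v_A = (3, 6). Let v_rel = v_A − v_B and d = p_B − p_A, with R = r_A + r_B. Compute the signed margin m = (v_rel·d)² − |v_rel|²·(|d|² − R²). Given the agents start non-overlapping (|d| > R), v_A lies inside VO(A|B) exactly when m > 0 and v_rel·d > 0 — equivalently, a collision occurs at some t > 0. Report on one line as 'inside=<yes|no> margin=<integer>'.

d = (14, 25),  |d|² = 821;  R = 2+7 = 9,  c = 821−9² = 740
v_rel = (5, 14),  |v_rel|² = 221;  v_rel·d = (5)·(14) + (14)·(25) = 420
221·t² − 840·t + 740 = 0  ⇒  m = 420² − 221·740 = 12860
m = 12860 > 0,  v_rel·d = 420 > 0  ⇒  inside

inside=yes margin=12860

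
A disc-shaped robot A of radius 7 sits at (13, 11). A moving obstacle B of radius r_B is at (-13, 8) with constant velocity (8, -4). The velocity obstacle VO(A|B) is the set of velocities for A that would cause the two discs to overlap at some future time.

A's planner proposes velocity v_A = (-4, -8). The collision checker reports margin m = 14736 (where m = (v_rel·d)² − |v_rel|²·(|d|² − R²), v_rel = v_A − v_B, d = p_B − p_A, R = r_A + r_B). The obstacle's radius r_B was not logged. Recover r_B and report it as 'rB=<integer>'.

m = 14736
d = (-26, -3);  v_rel = (-12, -4),  |v_rel|² = 160
v_rel×d = (-12)·(-3) − (-4)·(-26) = -68
since m = R²·160 − (-68)²:  R² = (4624 + 14736) / 160 = 121
R = √121 = 11  ⇒  r_B = 11 − 7 = 4

rB=4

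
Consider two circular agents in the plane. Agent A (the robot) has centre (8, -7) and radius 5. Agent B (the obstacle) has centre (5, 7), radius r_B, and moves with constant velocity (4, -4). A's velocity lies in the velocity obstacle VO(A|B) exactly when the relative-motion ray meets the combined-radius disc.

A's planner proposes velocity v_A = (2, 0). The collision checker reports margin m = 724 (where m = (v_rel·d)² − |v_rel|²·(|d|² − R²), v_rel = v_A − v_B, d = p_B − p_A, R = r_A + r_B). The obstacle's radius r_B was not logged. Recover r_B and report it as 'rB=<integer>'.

m = 724
d = (-3, 14);  v_rel = (-2, 4),  |v_rel|² = 20
v_rel×d = (-2)·(14) − (4)·(-3) = -16
since m = R²·20 − (-16)²:  R² = (256 + 724) / 20 = 49
R = √49 = 7  ⇒  r_B = 7 − 5 = 2

rB=2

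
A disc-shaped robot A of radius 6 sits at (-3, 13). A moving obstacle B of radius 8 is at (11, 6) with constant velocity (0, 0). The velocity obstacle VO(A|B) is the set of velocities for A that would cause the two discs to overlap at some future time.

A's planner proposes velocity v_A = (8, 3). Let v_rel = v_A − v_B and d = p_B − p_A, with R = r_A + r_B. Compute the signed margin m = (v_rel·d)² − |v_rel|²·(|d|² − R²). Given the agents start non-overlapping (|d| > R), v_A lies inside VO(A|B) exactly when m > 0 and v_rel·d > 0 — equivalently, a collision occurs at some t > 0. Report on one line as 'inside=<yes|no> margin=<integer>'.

d = (14, -7),  |d|² = 245;  R = 6+8 = 14,  c = 245−14² = 49
v_rel = (8, 3),  |v_rel|² = 73;  v_rel·d = (8)·(14) + (3)·(-7) = 91
73·t² − 182·t + 49 = 0  ⇒  m = 91² − 73·49 = 4704
m = 4704 > 0,  v_rel·d = 91 > 0  ⇒  inside

inside=yes margin=4704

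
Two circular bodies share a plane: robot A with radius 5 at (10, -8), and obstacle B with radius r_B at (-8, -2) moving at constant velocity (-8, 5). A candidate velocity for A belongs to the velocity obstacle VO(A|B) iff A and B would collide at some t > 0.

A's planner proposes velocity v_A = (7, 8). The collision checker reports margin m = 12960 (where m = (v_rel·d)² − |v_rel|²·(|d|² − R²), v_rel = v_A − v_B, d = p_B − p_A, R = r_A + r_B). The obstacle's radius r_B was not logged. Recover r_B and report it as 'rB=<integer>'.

m = 12960
d = (-18, 6);  v_rel = (15, 3),  |v_rel|² = 234
v_rel×d = (15)·(6) − (3)·(-18) = 144
since m = R²·234 − 144²:  R² = (20736 + 12960) / 234 = 144
R = √144 = 12  ⇒  r_B = 12 − 5 = 7

rB=7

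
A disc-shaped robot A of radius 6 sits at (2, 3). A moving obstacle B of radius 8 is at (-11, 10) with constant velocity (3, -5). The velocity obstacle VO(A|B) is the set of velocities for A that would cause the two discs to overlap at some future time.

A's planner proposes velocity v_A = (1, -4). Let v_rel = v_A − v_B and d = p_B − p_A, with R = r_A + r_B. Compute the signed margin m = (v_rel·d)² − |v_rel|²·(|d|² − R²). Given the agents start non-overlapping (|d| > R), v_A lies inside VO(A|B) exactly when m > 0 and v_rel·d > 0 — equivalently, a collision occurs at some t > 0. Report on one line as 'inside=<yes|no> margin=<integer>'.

d = (-13, 7),  |d|² = 218;  R = 6+8 = 14,  c = 218−14² = 22
v_rel = (-2, 1),  |v_rel|² = 5;  v_rel·d = (-2)·(-13) + (1)·(7) = 33
5·t² − 66·t + 22 = 0  ⇒  m = 33² − 5·22 = 979
m = 979 > 0,  v_rel·d = 33 > 0  ⇒  inside

inside=yes margin=979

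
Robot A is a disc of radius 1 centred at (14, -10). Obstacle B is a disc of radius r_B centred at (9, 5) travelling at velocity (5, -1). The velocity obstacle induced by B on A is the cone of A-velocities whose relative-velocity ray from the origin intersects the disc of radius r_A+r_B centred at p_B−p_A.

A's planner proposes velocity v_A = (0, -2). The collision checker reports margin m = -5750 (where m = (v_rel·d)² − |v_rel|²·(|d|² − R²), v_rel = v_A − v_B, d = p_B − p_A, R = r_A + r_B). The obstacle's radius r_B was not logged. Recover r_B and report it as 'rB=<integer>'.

m = -5750
d = (-5, 15);  v_rel = (-5, -1),  |v_rel|² = 26
v_rel×d = (-5)·(15) − (-1)·(-5) = -80
since m = R²·26 − (-80)²:  R² = (6400 + -5750) / 26 = 25
R = √25 = 5  ⇒  r_B = 5 − 1 = 4

rB=4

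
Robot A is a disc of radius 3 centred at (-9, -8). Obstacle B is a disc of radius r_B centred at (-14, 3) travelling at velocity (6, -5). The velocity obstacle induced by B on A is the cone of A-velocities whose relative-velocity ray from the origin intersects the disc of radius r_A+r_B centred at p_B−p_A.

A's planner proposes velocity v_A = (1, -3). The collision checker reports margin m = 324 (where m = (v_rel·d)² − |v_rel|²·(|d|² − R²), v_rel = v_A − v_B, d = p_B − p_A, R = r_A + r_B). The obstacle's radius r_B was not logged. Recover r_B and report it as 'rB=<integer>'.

m = 324
d = (-5, 11);  v_rel = (-5, 2),  |v_rel|² = 29
v_rel×d = (-5)·(11) − (2)·(-5) = -45
since m = R²·29 − (-45)²:  R² = (2025 + 324) / 29 = 81
R = √81 = 9  ⇒  r_B = 9 − 3 = 6

rB=6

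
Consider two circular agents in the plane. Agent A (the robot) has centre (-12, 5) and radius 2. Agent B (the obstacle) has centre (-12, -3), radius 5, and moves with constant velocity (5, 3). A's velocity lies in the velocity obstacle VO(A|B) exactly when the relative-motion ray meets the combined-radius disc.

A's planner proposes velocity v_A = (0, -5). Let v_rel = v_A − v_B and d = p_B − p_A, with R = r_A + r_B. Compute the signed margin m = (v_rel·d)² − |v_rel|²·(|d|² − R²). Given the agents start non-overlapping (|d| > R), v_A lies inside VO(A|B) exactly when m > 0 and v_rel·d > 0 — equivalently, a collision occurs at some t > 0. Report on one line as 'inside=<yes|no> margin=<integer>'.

d = (0, -8),  |d|² = 64;  R = 2+5 = 7,  c = 64−7² = 15
v_rel = (-5, -8),  |v_rel|² = 89;  v_rel·d = (-5)·(0) + (-8)·(-8) = 64
89·t² − 128·t + 15 = 0  ⇒  m = 64² − 89·15 = 2761
m = 2761 > 0,  v_rel·d = 64 > 0  ⇒  inside

inside=yes margin=2761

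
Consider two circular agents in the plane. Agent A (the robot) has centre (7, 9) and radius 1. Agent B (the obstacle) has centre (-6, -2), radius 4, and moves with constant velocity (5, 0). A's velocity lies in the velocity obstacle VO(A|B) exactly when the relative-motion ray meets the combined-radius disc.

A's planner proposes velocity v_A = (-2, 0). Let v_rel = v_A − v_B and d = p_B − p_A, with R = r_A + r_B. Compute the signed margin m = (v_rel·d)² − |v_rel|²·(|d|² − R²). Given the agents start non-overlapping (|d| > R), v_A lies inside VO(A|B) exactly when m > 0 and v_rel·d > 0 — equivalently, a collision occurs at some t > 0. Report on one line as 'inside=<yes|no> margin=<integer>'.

d = (-13, -11),  |d|² = 290;  R = 1+4 = 5,  c = 290−5² = 265
v_rel = (-7, 0),  |v_rel|² = 49;  v_rel·d = (-7)·(-13) + (0)·(-11) = 91
49·t² − 182·t + 265 = 0  ⇒  m = 91² − 49·265 = -4704
m = -4704 < 0,  v_rel·d = 91 > 0  ⇒  outside

inside=no margin=-4704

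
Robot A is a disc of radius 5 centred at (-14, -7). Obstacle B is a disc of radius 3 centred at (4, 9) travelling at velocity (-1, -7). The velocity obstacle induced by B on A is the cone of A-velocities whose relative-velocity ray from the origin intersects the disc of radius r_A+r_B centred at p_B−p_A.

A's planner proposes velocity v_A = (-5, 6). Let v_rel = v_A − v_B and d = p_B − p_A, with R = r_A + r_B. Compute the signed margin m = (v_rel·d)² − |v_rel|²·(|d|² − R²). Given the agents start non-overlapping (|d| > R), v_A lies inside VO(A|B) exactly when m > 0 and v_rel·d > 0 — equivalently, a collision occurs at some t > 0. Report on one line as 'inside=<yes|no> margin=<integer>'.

d = (18, 16),  |d|² = 580;  R = 5+3 = 8,  c = 580−8² = 516
v_rel = (-4, 13),  |v_rel|² = 185;  v_rel·d = (-4)·(18) + (13)·(16) = 136
185·t² − 272·t + 516 = 0  ⇒  m = 136² − 185·516 = -76964
m = -76964 < 0,  v_rel·d = 136 > 0  ⇒  outside

inside=no margin=-76964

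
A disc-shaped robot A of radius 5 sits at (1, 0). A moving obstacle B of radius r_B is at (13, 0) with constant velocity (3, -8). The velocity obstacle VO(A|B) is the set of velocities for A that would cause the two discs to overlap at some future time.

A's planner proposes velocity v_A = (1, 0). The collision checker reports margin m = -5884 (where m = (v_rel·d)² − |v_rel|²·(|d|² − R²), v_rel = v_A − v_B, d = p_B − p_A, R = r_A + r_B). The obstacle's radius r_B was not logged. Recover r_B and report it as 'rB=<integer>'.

m = -5884
d = (12, 0);  v_rel = (-2, 8),  |v_rel|² = 68
v_rel×d = (-2)·(0) − (8)·(12) = -96
since m = R²·68 − (-96)²:  R² = (9216 + -5884) / 68 = 49
R = √49 = 7  ⇒  r_B = 7 − 5 = 2

rB=2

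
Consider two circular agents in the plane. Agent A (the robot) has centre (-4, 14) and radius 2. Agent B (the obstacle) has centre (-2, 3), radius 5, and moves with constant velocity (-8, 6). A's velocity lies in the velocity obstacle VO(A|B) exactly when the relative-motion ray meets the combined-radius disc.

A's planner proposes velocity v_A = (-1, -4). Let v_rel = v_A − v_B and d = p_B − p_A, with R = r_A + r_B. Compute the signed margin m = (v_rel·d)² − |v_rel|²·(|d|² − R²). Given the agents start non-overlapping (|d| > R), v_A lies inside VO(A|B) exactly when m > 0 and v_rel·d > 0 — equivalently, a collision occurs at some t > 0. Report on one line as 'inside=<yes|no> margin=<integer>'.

d = (2, -11),  |d|² = 125;  R = 2+5 = 7,  c = 125−7² = 76
v_rel = (7, -10),  |v_rel|² = 149;  v_rel·d = (7)·(2) + (-10)·(-11) = 124
149·t² − 248·t + 76 = 0  ⇒  m = 124² − 149·76 = 4052
m = 4052 > 0,  v_rel·d = 124 > 0  ⇒  inside

inside=yes margin=4052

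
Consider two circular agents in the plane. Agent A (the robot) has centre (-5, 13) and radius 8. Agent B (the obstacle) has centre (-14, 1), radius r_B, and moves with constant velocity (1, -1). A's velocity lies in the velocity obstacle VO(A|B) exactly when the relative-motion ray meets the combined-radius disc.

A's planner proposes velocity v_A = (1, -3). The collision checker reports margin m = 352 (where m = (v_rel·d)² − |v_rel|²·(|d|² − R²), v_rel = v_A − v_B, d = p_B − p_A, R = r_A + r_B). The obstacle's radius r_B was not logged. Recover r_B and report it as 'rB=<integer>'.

m = 352
d = (-9, -12);  v_rel = (0, -2),  |v_rel|² = 4
v_rel×d = (0)·(-12) − (-2)·(-9) = -18
since m = R²·4 − (-18)²:  R² = (324 + 352) / 4 = 169
R = √169 = 13  ⇒  r_B = 13 − 8 = 5

rB=5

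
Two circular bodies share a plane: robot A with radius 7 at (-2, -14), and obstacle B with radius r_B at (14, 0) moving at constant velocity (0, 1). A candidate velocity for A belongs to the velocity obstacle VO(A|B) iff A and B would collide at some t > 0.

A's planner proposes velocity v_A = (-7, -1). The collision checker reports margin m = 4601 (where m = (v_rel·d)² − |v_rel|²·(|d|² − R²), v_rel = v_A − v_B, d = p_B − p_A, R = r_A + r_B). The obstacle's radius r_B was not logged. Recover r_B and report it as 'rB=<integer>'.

m = 4601
d = (16, 14);  v_rel = (-7, -2),  |v_rel|² = 53
v_rel×d = (-7)·(14) − (-2)·(16) = -66
since m = R²·53 − (-66)²:  R² = (4356 + 4601) / 53 = 169
R = √169 = 13  ⇒  r_B = 13 − 7 = 6

rB=6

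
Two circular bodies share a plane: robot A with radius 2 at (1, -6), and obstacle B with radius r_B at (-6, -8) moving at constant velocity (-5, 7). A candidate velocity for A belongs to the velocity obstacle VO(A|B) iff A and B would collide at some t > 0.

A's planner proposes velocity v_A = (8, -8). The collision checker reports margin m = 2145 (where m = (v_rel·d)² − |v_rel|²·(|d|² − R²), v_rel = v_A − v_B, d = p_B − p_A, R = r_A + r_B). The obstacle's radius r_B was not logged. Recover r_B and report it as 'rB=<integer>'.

m = 2145
d = (-7, -2);  v_rel = (13, -15),  |v_rel|² = 394
v_rel×d = (13)·(-2) − (-15)·(-7) = -131
since m = R²·394 − (-131)²:  R² = (17161 + 2145) / 394 = 49
R = √49 = 7  ⇒  r_B = 7 − 2 = 5

rB=5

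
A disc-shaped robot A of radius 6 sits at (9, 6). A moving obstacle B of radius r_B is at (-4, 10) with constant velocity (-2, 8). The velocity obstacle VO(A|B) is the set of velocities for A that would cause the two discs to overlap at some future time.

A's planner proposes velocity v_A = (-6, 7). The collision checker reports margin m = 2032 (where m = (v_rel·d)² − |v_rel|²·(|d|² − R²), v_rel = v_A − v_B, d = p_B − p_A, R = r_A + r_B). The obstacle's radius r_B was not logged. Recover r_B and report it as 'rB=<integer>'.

m = 2032
d = (-13, 4);  v_rel = (-4, -1),  |v_rel|² = 17
v_rel×d = (-4)·(4) − (-1)·(-13) = -29
since m = R²·17 − (-29)²:  R² = (841 + 2032) / 17 = 169
R = √169 = 13  ⇒  r_B = 13 − 6 = 7

rB=7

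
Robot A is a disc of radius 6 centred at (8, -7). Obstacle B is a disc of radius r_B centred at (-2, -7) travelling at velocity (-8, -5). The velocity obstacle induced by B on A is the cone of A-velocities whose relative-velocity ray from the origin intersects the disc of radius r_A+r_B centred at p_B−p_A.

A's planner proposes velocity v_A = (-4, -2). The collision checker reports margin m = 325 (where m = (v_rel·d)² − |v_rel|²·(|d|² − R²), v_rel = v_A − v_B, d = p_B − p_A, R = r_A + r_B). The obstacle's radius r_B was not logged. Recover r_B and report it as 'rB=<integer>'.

m = 325
d = (-10, 0);  v_rel = (4, 3),  |v_rel|² = 25
v_rel×d = (4)·(0) − (3)·(-10) = 30
since m = R²·25 − 30²:  R² = (900 + 325) / 25 = 49
R = √49 = 7  ⇒  r_B = 7 − 6 = 1

rB=1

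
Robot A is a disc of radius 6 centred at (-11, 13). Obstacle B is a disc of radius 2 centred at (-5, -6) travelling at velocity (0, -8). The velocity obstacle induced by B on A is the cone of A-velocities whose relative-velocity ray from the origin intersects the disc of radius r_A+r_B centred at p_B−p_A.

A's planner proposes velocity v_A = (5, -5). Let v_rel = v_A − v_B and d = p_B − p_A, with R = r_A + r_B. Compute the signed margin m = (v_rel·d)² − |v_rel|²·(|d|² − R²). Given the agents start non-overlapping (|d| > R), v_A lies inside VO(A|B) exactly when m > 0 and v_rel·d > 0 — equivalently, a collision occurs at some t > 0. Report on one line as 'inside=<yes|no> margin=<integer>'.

d = (6, -19),  |d|² = 397;  R = 6+2 = 8,  c = 397−8² = 333
v_rel = (5, 3),  |v_rel|² = 34;  v_rel·d = (5)·(6) + (3)·(-19) = -27
34·t² + 54·t + 333 = 0  ⇒  m = (-27)² − 34·333 = -10593
m = -10593 < 0,  v_rel·d = -27 < 0  ⇒  outside

inside=no margin=-10593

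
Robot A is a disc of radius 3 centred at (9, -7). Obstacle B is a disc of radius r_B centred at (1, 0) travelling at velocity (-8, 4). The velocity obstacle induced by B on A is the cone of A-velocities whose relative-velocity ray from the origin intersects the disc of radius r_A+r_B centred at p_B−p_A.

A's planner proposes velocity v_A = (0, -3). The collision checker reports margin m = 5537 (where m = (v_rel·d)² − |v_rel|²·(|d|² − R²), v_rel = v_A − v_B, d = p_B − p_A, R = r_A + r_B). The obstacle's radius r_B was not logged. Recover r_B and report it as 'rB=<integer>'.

m = 5537
d = (-8, 7);  v_rel = (8, -7),  |v_rel|² = 113
v_rel×d = (8)·(7) − (-7)·(-8) = 0
since m = R²·113 − 0²:  R² = (0 + 5537) / 113 = 49
R = √49 = 7  ⇒  r_B = 7 − 3 = 4

rB=4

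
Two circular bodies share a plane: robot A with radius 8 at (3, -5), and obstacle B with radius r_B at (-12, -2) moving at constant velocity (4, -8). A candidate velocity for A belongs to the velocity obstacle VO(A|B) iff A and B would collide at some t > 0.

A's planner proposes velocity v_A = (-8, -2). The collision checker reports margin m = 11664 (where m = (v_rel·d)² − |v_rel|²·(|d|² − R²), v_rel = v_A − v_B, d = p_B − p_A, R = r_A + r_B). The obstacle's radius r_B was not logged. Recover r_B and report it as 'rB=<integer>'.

m = 11664
d = (-15, 3);  v_rel = (-12, 6),  |v_rel|² = 180
v_rel×d = (-12)·(3) − (6)·(-15) = 54
since m = R²·180 − 54²:  R² = (2916 + 11664) / 180 = 81
R = √81 = 9  ⇒  r_B = 9 − 8 = 1

rB=1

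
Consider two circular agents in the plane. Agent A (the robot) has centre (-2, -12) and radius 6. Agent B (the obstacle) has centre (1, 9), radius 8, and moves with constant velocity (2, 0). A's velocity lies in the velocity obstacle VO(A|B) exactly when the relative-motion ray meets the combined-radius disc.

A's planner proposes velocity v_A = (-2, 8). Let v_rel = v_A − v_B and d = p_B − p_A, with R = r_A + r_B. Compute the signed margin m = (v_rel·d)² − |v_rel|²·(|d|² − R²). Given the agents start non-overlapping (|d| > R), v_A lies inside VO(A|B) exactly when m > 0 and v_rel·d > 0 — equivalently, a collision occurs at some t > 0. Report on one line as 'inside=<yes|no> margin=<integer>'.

d = (3, 21),  |d|² = 450;  R = 6+8 = 14,  c = 450−14² = 254
v_rel = (-4, 8),  |v_rel|² = 80;  v_rel·d = (-4)·(3) + (8)·(21) = 156
80·t² − 312·t + 254 = 0  ⇒  m = 156² − 80·254 = 4016
m = 4016 > 0,  v_rel·d = 156 > 0  ⇒  inside

inside=yes margin=4016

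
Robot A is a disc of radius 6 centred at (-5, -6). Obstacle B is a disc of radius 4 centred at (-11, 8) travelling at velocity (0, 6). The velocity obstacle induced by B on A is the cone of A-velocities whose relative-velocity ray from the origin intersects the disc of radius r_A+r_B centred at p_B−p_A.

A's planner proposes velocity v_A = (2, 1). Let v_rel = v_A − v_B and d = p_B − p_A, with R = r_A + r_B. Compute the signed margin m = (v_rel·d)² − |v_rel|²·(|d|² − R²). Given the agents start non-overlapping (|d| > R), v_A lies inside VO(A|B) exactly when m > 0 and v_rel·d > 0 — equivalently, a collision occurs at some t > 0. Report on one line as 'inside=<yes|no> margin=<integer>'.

d = (-6, 14),  |d|² = 232;  R = 6+4 = 10,  c = 232−10² = 132
v_rel = (2, -5),  |v_rel|² = 29;  v_rel·d = (2)·(-6) + (-5)·(14) = -82
29·t² + 164·t + 132 = 0  ⇒  m = (-82)² − 29·132 = 2896
m = 2896 > 0,  v_rel·d = -82 < 0  ⇒  outside

inside=no margin=2896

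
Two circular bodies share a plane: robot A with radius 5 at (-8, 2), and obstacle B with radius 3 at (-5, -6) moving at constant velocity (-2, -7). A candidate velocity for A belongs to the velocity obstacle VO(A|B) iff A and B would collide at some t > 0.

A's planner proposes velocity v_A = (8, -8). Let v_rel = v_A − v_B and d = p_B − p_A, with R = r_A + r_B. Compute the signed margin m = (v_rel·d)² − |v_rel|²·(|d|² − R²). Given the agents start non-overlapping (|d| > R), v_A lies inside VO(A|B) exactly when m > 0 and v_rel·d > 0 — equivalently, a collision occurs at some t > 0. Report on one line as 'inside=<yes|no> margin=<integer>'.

d = (3, -8),  |d|² = 73;  R = 5+3 = 8,  c = 73−8² = 9
v_rel = (10, -1),  |v_rel|² = 101;  v_rel·d = (10)·(3) + (-1)·(-8) = 38
101·t² − 76·t + 9 = 0  ⇒  m = 38² − 101·9 = 535
m = 535 > 0,  v_rel·d = 38 > 0  ⇒  inside

inside=yes margin=535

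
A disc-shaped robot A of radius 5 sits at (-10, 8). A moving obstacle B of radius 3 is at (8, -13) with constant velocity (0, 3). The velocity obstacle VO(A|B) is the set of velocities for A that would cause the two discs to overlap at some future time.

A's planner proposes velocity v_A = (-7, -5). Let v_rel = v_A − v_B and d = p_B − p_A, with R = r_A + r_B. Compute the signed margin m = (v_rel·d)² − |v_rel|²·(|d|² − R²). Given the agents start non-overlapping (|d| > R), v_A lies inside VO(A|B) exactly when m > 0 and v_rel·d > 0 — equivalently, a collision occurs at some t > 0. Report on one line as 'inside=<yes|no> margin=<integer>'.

d = (18, -21),  |d|² = 765;  R = 5+3 = 8,  c = 765−8² = 701
v_rel = (-7, -8),  |v_rel|² = 113;  v_rel·d = (-7)·(18) + (-8)·(-21) = 42
113·t² − 84·t + 701 = 0  ⇒  m = 42² − 113·701 = -77449
m = -77449 < 0,  v_rel·d = 42 > 0  ⇒  outside

inside=no margin=-77449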